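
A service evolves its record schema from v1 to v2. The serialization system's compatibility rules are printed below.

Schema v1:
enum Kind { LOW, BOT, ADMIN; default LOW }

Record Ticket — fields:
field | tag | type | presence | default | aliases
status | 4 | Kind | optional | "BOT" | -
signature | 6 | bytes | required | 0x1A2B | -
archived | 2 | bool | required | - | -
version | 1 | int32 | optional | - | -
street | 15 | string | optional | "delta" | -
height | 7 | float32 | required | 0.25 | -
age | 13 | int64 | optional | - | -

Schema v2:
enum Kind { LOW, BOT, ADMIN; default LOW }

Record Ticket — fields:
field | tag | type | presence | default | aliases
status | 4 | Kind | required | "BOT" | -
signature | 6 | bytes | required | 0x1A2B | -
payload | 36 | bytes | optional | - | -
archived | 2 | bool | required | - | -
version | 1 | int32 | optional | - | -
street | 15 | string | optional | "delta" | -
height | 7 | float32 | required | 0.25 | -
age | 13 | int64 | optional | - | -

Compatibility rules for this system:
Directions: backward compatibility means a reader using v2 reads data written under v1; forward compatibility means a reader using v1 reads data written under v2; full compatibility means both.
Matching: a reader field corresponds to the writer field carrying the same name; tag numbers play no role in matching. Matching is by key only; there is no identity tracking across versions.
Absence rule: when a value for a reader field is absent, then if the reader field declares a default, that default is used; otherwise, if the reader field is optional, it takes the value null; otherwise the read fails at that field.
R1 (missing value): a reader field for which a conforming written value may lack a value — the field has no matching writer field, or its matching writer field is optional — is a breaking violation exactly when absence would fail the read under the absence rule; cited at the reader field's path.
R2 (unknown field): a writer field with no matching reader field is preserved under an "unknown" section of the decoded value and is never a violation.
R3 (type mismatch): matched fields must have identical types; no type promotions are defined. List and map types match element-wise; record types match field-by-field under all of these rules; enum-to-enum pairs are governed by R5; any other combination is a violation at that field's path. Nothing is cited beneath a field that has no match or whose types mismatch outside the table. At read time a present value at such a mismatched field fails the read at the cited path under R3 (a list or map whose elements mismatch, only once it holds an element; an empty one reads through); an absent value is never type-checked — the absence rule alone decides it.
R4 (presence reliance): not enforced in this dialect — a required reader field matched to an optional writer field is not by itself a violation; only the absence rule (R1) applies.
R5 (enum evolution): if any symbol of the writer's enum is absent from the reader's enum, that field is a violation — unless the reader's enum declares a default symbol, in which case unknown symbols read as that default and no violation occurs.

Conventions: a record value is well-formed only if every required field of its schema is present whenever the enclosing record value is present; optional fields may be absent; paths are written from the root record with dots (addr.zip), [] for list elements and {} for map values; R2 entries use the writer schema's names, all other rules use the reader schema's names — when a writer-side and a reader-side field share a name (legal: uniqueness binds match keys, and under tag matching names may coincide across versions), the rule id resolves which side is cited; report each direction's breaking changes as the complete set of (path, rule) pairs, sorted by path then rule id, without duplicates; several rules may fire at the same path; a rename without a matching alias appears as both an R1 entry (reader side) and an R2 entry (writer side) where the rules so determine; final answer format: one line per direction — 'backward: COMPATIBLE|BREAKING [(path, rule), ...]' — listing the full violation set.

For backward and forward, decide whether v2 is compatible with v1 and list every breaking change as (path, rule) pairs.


backward: COMPATIBLE []; forward: COMPATIBLE []

the writer's type comes first in each Ticket pair
backward pass over Ticket, reader schema v2, writer schema v1:
  status: paired with writer status (Kind -> Kind; writer optional)
  signature: paired with writer signature (bytes -> bytes; writer required)
  payload has no writer counterpart
  archived: paired with writer archived (bool -> bool; writer required)
  version: paired with writer version (int32 -> int32; writer optional)
  street: paired with writer street (string -> string; writer optional)
  height: paired with writer height (float32 -> float32; writer required)
  age: paired with writer age (int64 -> int64; writer optional)
  nothing fires on Ticket: backward is COMPATIBLE
forward pass over Ticket, reader schema v1, writer schema v2:
  status: paired with writer status (Kind -> Kind; writer required)
  signature: paired with writer signature (bytes -> bytes; writer required)
  archived: paired with writer archived (bool -> bool; writer required)
  version: paired with writer version (int32 -> int32; writer optional)
  street: paired with writer street (string -> string; writer optional)
  height: paired with writer height (float32 -> float32; writer required)
  age: paired with writer age (int64 -> int64; writer optional)
  writer field payload has no reader counterpart
  nothing fires on Ticket: forward is COMPATIBLE


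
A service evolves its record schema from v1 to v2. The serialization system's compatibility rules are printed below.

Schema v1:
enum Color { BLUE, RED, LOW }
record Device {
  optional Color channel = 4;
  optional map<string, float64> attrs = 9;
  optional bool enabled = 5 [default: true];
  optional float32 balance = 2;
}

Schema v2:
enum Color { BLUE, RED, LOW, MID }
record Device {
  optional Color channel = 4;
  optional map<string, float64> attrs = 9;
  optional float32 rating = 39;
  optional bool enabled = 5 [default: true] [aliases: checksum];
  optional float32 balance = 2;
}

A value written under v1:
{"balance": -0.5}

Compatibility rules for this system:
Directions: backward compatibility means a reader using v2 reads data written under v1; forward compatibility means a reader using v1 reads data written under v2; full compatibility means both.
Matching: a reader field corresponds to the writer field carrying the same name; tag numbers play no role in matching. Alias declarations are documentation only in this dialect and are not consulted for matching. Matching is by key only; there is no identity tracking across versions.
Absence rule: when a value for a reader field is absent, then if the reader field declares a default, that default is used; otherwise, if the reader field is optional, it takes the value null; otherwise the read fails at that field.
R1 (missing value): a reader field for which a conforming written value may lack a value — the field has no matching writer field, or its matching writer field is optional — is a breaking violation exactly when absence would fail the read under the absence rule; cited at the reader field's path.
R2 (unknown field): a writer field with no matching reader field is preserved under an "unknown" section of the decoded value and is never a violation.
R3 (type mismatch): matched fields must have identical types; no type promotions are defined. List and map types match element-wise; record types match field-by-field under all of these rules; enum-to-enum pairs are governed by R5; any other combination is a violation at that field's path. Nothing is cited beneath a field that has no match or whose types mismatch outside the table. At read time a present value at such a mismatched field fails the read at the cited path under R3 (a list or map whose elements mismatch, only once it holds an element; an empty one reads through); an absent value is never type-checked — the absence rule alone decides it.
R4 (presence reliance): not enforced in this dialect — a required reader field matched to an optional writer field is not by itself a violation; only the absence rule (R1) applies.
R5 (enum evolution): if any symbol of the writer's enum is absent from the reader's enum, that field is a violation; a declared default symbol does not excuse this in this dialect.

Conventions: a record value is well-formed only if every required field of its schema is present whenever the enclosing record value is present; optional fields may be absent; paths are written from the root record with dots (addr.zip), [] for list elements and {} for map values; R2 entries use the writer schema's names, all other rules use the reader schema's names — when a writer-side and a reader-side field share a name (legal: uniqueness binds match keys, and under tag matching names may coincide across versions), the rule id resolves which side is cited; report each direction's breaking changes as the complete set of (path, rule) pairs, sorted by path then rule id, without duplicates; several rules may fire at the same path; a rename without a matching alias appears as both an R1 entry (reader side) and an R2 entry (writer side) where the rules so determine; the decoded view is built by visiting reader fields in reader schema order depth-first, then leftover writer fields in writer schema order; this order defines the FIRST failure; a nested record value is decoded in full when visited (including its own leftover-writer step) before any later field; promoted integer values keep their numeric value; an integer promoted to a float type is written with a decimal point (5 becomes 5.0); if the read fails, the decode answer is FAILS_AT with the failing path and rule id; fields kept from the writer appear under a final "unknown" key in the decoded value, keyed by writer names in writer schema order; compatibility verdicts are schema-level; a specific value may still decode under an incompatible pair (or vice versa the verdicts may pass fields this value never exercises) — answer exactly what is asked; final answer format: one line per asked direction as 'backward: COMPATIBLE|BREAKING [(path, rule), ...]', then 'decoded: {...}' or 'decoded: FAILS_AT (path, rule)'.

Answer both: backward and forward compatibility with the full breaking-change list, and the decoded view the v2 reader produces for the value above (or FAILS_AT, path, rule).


in Device below, arrows point writer -> reader
backward pass over Device, reader schema v2, writer schema v1:
  Color -> Color, writer optional: channel aligns to channel
  map<string, float64> -> map<string, float64>, writer optional: attrs aligns to attrs
  rating: no writer-side match
  bool -> bool, writer optional: enabled aligns to enabled
  float32 -> float32, writer optional: balance aligns to balance
  => backward: COMPATIBLE
forward pass over Device, reader schema v1, writer schema v2:
  Color -> Color, writer optional: channel aligns to channel
  map<string, float64> -> map<string, float64>, writer optional: attrs aligns to attrs
  bool -> bool, writer optional: enabled aligns to enabled
  float32 -> float32, writer optional: balance aligns to balance
  writer field rating has no reader counterpart
  R5 fires at channel
  => 1 violation(s): forward is BREAKING for Device
migrating the Device value to v2:
  channel := null (not supplied -> null)
  attrs := null (not supplied -> null)
  rating := null (not supplied -> null)
  enabled := true (no value, default fills)
  balance := -0.5
  => decoded: {"channel": null, "attrs": null, "rating": null, "enabled": true, "balance": -0.5}

backward: COMPATIBLE []; forward: BREAKING [(channel, R5)]; decoded: {"channel": null, "attrs": null, "rating": null, "enabled": true, "balance": -0.5}


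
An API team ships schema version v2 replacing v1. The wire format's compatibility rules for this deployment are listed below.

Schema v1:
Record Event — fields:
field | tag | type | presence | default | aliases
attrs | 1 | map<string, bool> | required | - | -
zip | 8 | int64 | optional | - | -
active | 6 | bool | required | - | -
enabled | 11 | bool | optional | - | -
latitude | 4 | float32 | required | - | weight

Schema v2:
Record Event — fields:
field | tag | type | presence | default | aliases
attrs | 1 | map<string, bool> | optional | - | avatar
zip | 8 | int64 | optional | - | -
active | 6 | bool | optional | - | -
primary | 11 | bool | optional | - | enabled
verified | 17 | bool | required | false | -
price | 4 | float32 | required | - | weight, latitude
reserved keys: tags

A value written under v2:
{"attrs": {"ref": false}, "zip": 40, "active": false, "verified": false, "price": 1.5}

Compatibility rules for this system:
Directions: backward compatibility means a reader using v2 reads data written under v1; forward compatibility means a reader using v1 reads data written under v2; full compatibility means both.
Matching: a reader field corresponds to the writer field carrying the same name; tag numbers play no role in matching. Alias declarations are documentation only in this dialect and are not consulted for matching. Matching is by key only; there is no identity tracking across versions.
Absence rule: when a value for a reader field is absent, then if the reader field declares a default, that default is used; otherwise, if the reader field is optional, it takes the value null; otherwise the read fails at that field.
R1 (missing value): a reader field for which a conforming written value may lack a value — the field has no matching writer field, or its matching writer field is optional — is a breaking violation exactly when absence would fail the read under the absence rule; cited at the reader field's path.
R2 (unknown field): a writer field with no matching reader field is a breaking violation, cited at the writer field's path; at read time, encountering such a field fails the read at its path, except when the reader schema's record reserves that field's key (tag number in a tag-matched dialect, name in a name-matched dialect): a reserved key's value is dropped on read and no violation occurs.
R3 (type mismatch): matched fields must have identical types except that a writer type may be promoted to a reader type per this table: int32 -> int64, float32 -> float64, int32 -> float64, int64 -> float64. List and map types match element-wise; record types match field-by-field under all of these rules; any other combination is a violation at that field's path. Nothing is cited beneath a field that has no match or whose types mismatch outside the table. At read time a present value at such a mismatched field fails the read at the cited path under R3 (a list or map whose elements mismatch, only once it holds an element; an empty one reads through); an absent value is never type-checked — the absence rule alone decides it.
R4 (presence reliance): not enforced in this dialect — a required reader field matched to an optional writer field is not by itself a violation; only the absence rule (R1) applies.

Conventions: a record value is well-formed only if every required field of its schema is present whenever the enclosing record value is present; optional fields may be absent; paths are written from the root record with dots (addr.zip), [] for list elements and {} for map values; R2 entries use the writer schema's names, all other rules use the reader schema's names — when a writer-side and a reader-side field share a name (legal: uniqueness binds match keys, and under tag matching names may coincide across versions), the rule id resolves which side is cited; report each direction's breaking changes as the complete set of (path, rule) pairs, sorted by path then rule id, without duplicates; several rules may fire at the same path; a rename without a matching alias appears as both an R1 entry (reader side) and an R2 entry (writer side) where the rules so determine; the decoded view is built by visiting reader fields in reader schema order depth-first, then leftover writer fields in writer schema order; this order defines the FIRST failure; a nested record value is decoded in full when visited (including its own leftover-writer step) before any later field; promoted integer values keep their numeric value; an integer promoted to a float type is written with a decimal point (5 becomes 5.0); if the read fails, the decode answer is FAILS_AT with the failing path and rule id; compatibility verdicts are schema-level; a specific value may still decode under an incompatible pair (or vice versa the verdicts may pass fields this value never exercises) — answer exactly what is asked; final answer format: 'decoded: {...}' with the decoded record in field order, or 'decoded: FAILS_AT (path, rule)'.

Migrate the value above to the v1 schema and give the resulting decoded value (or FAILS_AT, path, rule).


decoded: FAILS_AT (latitude, R1)

each type pair in Event: writer, then reader
decoding the Event value with the v1 reader:
  attrs := {"ref": false}
  zip := 40
  active := false
  enabled := null (absent, optional -> null)
  read fails at latitude under R1 (no fill)
  => FAILS_AT (latitude, R1)
the other Event changes do not affect what is asked:
  renamed field enabled to primary in record Event (alias enabled declared on the renamed field) -> affects the rule determinations only; this particular Event value decodes identically
  added field verified to record Event: required bool, tag 17, default false (in v2 it sits immediately before price) -> affects the rule determinations only; this particular Event value decodes identically
  field attrs in record Event: required changed to optional -> affects the rule determinations only; this particular Event value decodes identically
  field active in record Event: required changed to optional -> affects the rule determinations only; this particular Event value decodes identically


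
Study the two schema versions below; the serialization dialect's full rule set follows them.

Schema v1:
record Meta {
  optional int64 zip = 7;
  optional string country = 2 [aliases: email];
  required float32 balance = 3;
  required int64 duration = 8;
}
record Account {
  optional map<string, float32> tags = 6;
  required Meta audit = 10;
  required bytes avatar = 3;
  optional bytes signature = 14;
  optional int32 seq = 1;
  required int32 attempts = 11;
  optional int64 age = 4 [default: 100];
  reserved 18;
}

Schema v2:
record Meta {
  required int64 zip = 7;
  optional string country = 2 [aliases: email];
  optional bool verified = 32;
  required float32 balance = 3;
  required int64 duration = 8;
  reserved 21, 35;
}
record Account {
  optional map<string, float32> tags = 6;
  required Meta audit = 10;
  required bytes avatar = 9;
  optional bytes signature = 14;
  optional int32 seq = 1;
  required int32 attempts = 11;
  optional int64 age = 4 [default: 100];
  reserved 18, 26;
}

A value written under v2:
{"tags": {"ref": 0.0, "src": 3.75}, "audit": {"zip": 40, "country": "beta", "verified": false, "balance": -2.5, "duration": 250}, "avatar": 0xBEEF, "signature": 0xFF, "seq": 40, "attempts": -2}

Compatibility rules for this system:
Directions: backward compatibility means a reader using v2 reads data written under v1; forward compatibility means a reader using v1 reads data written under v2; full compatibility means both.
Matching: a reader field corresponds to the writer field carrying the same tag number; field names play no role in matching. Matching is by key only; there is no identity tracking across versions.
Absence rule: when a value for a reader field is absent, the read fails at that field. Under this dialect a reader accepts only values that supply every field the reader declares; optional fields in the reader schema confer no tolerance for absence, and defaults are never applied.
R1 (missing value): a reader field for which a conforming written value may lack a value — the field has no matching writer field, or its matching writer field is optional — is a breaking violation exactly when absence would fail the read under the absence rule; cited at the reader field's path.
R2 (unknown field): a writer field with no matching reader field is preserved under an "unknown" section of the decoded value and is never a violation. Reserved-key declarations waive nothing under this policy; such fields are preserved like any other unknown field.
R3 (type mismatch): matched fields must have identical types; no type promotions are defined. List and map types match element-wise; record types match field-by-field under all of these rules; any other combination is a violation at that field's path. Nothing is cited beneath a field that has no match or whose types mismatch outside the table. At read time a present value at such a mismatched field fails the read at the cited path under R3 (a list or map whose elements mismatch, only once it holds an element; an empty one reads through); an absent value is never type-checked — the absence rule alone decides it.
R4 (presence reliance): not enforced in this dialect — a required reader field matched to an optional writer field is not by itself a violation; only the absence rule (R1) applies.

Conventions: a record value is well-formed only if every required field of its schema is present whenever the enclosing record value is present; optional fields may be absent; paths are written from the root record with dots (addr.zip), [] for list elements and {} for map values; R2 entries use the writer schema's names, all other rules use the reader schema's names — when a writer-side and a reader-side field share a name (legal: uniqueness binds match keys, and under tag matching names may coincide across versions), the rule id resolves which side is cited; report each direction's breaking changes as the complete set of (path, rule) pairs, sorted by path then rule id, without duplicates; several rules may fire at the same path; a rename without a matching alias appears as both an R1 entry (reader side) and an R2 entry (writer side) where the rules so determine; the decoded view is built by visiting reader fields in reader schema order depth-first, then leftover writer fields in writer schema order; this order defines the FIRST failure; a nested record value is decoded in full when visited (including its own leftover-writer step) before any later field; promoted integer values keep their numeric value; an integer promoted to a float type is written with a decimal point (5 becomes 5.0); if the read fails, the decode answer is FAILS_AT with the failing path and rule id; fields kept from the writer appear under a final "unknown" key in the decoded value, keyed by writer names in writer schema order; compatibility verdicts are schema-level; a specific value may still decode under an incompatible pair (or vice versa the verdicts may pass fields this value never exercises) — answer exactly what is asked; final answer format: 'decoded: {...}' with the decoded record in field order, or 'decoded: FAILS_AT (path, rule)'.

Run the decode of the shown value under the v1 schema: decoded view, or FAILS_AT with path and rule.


each type pair in Account: writer, then reader
decoding the Account value with the v1 reader:
  tags := {"ref": 0.0, "src": 3.75}
  audit.zip := 40
  audit.country := "beta"
  audit.balance := -2.5
  audit.duration := 250
  writer audit.verified: kept under "unknown"
  read fails at avatar under R1 (no fill)
  => FAILS_AT (avatar, R1)
the other Account changes do not affect what is asked:
  field zip in record Meta: optional changed to required -> shifts the Account verdicts, not this decode
  added field verified to record Meta: optional bool, tag 32 (in v2 it sits immediately before balance) -> shifts the Account verdicts, not this decode

decoded: FAILS_AT (avatar, R1)


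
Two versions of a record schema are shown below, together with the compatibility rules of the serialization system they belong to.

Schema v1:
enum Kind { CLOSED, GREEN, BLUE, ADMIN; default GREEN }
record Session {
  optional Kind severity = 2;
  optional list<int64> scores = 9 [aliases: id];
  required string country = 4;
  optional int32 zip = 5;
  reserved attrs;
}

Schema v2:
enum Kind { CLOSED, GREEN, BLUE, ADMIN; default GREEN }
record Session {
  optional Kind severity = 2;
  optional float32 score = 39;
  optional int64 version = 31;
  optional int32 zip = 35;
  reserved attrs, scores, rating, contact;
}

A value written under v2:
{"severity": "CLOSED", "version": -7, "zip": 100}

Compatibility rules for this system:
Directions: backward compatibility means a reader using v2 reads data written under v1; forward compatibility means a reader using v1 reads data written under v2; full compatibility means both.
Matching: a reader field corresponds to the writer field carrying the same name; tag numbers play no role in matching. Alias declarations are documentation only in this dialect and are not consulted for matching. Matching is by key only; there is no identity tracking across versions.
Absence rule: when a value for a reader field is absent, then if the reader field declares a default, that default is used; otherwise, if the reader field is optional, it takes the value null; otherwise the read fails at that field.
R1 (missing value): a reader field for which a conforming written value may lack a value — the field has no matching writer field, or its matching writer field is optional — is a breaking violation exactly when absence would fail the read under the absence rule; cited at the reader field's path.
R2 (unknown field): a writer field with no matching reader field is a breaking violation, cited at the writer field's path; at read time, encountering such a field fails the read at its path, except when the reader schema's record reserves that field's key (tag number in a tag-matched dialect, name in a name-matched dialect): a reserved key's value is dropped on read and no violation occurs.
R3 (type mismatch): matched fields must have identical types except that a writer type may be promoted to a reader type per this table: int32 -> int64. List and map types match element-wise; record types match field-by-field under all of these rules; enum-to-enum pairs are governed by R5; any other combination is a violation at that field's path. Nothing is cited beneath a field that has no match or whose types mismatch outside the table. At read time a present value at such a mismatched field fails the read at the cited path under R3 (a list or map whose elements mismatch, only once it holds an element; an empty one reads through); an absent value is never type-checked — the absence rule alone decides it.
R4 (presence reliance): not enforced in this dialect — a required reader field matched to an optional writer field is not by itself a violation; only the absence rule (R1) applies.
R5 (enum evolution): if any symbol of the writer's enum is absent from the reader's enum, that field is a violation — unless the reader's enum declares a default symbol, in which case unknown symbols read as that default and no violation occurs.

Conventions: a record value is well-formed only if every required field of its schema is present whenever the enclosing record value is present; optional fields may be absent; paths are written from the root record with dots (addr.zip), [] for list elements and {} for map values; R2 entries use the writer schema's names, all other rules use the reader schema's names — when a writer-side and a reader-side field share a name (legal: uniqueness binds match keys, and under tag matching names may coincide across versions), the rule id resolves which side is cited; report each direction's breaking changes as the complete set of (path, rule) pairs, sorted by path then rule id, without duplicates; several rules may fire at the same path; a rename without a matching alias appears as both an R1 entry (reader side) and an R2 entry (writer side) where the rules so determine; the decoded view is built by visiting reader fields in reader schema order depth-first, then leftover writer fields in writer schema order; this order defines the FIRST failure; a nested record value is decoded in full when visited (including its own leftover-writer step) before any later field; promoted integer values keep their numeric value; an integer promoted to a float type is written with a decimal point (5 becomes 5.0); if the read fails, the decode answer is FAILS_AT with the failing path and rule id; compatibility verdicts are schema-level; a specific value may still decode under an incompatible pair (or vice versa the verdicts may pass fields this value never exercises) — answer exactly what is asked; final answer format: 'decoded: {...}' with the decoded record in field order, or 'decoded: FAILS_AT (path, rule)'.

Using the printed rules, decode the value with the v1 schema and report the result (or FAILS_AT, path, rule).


decoded: FAILS_AT (country, R1)

arrows below run writer -> reader for Session
migrating the Session value to v1:
  severity := "CLOSED"
  scores := null (missing; optional => null)
  read fails at country under R1 (no fill)
  => FAILS_AT (country, R1)
diffs on Session not affecting the asked answer:
  removed field scores from record Session (its key "scores" joins the reserved list) -> fires no rule on Session under this dialect and leaves the result unchanged
  field zip in record Session: tag 5 changed to 35 -> fires no rule on Session under this dialect and leaves the result unchanged
  added field score to record Session: optional float32, tag 39 (in v2 it sits immediately before zip) -> shifts the Session verdicts, not this decode
  added field version to record Session: optional int64, tag 31 (in v2 it sits immediately before zip) -> shifts the Session verdicts, not this decode


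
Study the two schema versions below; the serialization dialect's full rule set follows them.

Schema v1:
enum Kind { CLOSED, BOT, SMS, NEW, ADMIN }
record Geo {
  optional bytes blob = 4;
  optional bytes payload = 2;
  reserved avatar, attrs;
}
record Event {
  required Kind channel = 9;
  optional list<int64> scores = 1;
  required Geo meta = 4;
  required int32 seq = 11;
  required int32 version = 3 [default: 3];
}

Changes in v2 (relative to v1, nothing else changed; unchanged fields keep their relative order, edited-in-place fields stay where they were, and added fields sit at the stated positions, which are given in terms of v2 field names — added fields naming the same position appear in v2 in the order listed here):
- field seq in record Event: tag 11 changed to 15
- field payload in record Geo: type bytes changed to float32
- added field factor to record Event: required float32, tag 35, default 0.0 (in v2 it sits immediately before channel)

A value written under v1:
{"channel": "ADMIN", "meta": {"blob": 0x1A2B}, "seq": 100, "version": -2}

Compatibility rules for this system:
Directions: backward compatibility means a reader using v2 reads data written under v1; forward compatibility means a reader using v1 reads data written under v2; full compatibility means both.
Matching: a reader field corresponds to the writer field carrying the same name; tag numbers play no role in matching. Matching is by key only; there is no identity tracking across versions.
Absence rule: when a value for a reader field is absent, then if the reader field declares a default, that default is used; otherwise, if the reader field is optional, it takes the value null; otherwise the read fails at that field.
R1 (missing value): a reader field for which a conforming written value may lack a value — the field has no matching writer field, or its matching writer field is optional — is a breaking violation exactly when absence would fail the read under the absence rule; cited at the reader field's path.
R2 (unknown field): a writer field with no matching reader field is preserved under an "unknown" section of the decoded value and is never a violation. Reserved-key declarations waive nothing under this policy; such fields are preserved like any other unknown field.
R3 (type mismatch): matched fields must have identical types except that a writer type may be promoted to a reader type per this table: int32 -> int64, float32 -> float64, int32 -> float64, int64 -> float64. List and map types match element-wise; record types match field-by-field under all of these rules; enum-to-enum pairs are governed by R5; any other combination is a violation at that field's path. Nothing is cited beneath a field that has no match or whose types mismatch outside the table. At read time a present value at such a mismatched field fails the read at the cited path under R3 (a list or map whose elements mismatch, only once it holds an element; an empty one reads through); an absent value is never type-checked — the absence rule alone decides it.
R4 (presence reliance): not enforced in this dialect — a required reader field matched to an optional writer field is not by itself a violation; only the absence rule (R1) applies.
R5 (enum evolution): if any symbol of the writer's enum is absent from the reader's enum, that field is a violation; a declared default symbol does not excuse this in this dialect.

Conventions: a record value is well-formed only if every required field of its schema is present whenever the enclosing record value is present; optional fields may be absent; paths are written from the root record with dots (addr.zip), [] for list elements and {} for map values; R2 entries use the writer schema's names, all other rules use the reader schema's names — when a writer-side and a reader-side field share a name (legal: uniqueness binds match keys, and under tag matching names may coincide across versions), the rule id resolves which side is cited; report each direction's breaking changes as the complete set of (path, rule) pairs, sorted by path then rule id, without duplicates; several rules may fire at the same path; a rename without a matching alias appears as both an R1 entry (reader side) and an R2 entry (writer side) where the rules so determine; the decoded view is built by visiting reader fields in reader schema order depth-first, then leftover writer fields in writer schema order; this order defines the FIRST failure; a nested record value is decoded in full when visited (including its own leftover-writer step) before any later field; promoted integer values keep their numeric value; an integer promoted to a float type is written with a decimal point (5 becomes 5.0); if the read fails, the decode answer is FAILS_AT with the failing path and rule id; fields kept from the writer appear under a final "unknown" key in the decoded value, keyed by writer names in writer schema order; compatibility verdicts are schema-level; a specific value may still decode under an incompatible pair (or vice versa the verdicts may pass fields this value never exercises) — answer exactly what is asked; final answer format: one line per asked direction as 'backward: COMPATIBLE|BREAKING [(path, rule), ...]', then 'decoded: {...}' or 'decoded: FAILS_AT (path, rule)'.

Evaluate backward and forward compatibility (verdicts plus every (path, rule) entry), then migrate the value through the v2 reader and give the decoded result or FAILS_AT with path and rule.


the writer's type comes first in each Event pair
backward on Event — v2 reading data written by v1:
  factor has no writer counterpart
  channel: paired with writer channel (Kind -> Kind; writer required)
  scores: paired with writer scores (list<int64> -> list<int64>; writer optional)
  meta: paired with writer meta (Geo -> Geo; writer required)
  seq: paired with writer seq (int32 -> int32; writer required)
  version: paired with writer version (int32 -> int32; writer required)
  meta.blob: paired with writer meta.blob (bytes -> bytes; writer optional)
  meta.payload: paired with writer meta.payload (bytes -> float32; writer optional)
  rule R3 violated at meta.payload
  => backward: BREAKING (1)
forward on Event — v1 reading data written by v2:
  channel: paired with writer channel (Kind -> Kind; writer required)
  scores: paired with writer scores (list<int64> -> list<int64>; writer optional)
  meta: paired with writer meta (Geo -> Geo; writer required)
  seq: paired with writer seq (int32 -> int32; writer required)
  version: paired with writer version (int32 -> int32; writer required)
  writer factor: unknown to reader
  meta.blob: paired with writer meta.blob (bytes -> bytes; writer optional)
  meta.payload: paired with writer meta.payload (float32 -> bytes; writer optional)
  rule R3 violated at meta.payload
  => forward: BREAKING (1)
decode walk for Event under reader schema v2:
  factor := 0.0 (absent -> default)
  channel := "ADMIN"
  scores := null (absent, optional -> null)
  meta.blob := 0x1A2B
  meta.payload := null (absent, optional -> null)
  seq := 100
  version := -2
  => decoded: {"factor": 0.0, "channel": "ADMIN", "scores": null, "meta": {"blob": 0x1A2B, "payload": null}, "seq": 100, "version": -2}

backward: BREAKING [(meta.payload, R3)]; forward: BREAKING [(meta.payload, R3)]; decoded: {"factor": 0.0, "channel": "ADMIN", "scores": null, "meta": {"blob": 0x1A2B, "payload": null}, "seq": 100, "version": -2}


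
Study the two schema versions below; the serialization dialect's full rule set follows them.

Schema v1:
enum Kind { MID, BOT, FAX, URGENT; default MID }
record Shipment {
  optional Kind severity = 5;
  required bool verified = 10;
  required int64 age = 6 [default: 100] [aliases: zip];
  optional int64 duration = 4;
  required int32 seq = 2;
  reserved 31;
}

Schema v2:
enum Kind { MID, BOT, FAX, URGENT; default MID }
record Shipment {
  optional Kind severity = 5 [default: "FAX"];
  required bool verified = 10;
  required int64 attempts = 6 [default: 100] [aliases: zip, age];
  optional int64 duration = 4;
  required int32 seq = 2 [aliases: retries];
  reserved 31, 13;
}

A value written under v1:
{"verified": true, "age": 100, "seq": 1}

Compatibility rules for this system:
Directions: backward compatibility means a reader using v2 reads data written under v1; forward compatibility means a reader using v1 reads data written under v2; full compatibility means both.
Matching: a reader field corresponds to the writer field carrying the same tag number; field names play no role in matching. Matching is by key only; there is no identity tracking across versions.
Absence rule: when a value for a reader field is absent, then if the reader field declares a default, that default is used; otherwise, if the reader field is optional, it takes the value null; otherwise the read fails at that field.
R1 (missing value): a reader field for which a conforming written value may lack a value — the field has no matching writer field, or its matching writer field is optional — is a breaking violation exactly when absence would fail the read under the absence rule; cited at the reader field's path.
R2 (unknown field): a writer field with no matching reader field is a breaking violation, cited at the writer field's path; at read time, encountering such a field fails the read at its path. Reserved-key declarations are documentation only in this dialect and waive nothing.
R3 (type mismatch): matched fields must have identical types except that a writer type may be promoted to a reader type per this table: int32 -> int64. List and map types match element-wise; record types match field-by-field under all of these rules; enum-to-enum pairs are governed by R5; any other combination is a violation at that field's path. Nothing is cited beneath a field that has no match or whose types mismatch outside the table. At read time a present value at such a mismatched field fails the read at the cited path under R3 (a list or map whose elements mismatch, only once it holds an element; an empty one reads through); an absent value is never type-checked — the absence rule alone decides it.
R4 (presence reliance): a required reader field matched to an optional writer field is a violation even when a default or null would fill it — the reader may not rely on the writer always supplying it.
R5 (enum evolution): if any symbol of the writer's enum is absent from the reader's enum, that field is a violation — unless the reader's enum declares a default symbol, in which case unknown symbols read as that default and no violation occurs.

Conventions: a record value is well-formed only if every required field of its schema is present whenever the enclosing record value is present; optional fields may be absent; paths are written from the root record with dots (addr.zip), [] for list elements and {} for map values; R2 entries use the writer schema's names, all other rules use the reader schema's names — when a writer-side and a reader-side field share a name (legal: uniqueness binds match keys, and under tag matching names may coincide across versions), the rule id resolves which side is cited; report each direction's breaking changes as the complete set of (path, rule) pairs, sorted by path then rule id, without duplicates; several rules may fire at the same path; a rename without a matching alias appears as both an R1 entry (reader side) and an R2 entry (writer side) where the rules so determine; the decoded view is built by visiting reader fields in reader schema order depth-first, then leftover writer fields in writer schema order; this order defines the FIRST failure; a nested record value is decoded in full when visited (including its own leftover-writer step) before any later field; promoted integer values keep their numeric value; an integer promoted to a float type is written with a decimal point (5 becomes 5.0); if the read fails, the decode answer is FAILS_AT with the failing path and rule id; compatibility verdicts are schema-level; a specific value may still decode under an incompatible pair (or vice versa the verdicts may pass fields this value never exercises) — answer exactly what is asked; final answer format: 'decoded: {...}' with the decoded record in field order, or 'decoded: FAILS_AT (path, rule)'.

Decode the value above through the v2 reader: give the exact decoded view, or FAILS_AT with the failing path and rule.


each type pair in Shipment: writer, then reader
migrating the Shipment value to v2:
  severity := "FAX" (no value, default fills)
  verified := true
  attempts := 100 (from writer age)
  duration := null (not supplied -> null)
  seq := 1
  => decoded: {"severity": "FAX", "verified": true, "attempts": 100, "duration": null, "seq": 1}

decoded: {"severity": "FAX", "verified": true, "attempts": 100, "duration": null, "seq": 1}
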